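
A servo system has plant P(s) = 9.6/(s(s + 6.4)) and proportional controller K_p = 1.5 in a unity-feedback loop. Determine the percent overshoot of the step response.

From 1 + K_pP(s) = 0: s² + 6.4s + 14.4 = 0 ⇒ ω_n = 3.795, ζ = 0.8433.
%OS = 100·exp(−πζ/√(1−ζ²)) = 100·exp(−π·0.8433/√0.2889) = 0.723%.

0.723%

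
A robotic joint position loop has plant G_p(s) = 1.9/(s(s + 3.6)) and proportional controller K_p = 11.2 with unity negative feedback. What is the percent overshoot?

The closed-loop denominator s² + 3.6s + 21.28 gives ω_n = √21.28 = 4.613 and ζ = 3.6/(2ω_n) = 0.3902.
%OS = 100·exp(−πζ/√(1−ζ²)) = 100·exp(−π·0.3902/√0.8477) = 26.4%.

26.4%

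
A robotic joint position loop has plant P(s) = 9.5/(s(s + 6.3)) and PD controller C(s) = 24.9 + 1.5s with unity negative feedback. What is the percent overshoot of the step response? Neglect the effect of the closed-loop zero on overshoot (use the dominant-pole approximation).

5.96%

Forward path: (24.9 + 1.5s)·9.5/(s(s+6.3)). The closed-loop characteristic equation is s² + (6.3 + 9.5·1.5)s + 9.5·24.9 = 0.
That is s² + 20.55s + 236.5 = 0, so ω_n = 15.38 rad/s and ζ = 20.55/(2·15.38) = 0.6681.
%OS = 100·exp(−πζ/√(1−ζ²)) = 5.96%.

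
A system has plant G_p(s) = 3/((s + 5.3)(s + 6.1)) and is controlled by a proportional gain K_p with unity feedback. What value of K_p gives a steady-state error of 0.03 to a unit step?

The loop is type 0, so e_ss(step) = 1/(1 + K_pos) with K_pos = K_p·G_p(0).
G_p(0) = 0.09279. Require 1/(1 + K_p·0.09279) = 0.03, so 1 + 0.09279·K_p = 33.33.
K_p = (33.33 − 1)/0.09279 = 348.

K_p = 348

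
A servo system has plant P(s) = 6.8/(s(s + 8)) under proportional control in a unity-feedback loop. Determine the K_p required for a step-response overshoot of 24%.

K_p = 13.8

From %OS = 100·exp(−πζ/√(1−ζ²)) = 24%, ζ = −ln(0.24)/√(π²+ln²(0.24)) = 0.4136.
Characteristic equation s² + 8s + 6.8K_p = 0 gives ζ = 8/(2√(6.8K_p)).
Setting ζ = 0.4136: √(6.8K_p) = 8/(2·0.4136) = 9.671, so K_p = 93.54/6.8 = 13.8.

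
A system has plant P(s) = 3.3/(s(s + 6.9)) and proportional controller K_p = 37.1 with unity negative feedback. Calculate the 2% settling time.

T_s ≈ 1.16 s

Closed-loop characteristic equation: s² + 6.9s + 122.4 = 0, so ω_n = 11.06 rad/s and ζ = 6.9/(2·11.06) = 0.3118.
2% settling time T_s ≈ 4/(ζω_n) = 4/3.45 = 1.16 s.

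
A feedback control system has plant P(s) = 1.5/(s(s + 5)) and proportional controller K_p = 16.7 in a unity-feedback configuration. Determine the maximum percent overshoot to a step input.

16.3%

From 1 + K_pP(s) = 0: s² + 5s + 25.05 = 0 ⇒ ω_n = 5.005, ζ = 0.4995.
%OS = 100·exp(−πζ/√(1−ζ²)) = 100·exp(−π·0.4995/√0.7505) = 16.3%.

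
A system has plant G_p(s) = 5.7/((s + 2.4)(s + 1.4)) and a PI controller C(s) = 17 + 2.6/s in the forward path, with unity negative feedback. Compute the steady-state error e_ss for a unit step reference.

0

The open loop C(s)G_p(s) has a pole at the origin (type 1), so the static position error constant is infinite and e_ss = 1/(1+∞) = 0.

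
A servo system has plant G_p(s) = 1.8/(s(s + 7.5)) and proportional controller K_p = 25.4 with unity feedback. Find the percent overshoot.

Closed-loop characteristic equation: s² + 7.5s + 45.72 = 0, so ω_n = 6.762 rad/s and ζ = 7.5/(2·6.762) = 0.5546.
%OS = 100·exp(−πζ/√(1−ζ²)) = 100·exp(−π·0.5546/√0.6924) = 12.3%.

12.3%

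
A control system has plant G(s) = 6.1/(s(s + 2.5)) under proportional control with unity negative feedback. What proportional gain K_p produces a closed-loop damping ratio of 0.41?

K_p = 1.52

Closed-loop characteristic equation: s² + 2.5s + K_p·6.1 = 0.
So ω_n = √(6.1K_p) and 2ζω_n = 2.5, giving ζ = 2.5/(2√(6.1K_p)).
Setting ζ = 0.41: √(6.1K_p) = 2.5/(2·0.41) = 3.049, so K_p = 9.295/6.1 = 1.52.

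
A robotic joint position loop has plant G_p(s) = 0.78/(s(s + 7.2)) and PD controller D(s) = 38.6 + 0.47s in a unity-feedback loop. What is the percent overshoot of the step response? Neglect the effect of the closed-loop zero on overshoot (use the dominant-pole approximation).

5.03%

Forward path: (38.6 + 0.47s)·0.78/(s(s+7.2)). The closed-loop characteristic equation is s² + (7.2 + 0.78·0.47)s + 0.78·38.6 = 0.
That is s² + 7.567s + 30.11 = 0, so ω_n = 5.487 rad/s and ζ = 7.567/(2·5.487) = 0.6895.
%OS = 100·exp(−πζ/√(1−ζ²)) = 5.03%.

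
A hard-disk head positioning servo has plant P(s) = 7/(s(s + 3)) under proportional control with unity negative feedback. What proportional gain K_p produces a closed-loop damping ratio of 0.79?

K_p = 0.515

Closed-loop characteristic equation: s² + 3s + K_p·7 = 0.
So ω_n = √(7K_p) and 2ζω_n = 3, giving ζ = 3/(2√(7K_p)).
Setting ζ = 0.79: √(7K_p) = 3/(2·0.79) = 1.899, so K_p = 3.605/7 = 0.515.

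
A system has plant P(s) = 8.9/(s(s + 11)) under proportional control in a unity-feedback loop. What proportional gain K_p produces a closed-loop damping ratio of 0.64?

K_p = 8.3

Closed-loop characteristic equation: s² + 11s + K_p·8.9 = 0.
So ω_n = √(8.9K_p) and 2ζω_n = 11, giving ζ = 11/(2√(8.9K_p)).
Setting ζ = 0.64: √(8.9K_p) = 11/(2·0.64) = 8.594, so K_p = 73.85/8.9 = 8.3.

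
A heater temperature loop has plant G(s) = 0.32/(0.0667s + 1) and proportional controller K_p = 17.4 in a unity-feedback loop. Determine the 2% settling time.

T_s ≈ 0.0406 s

Closed loop: T(s) = K_p·G/(1+K_p·G) = 5.568/(0.0667s + 1 + 5.568), with pole at s = −(1 + 5.568)/0.0667 = −98.47.
τ = 1/98.47 = 0.01016 s, so 2% settling time ≈ 4τ = 0.0406 s.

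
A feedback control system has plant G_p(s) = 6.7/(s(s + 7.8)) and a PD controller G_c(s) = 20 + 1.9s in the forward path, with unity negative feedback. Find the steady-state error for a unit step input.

The open loop G_c(s)G_p(s) has a pole at the origin (type 1), so the static position error constant is infinite and e_ss = 1/(1+∞) = 0.

0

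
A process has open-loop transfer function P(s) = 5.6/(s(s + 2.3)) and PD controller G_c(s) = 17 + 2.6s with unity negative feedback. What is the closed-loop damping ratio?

ζ = 0.864

Forward path: (17 + 2.6s)·5.6/(s(s+2.3)). The closed-loop characteristic equation is s² + (2.3 + 5.6·2.6)s + 5.6·17 = 0.
That is s² + 16.86s + 95.2 = 0, so ω_n = 9.757 rad/s and ζ = 16.86/(2·9.757) = 0.864.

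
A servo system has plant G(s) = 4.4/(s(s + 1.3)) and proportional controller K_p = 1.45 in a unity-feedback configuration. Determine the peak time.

T_p = 1.29 s

Closed-loop characteristic equation: s² + 1.3s + 6.38 = 0, so ω_n = 2.526 rad/s and ζ = 1.3/(2·2.526) = 0.2573.
Damped frequency ω_d = ω_n√(1−ζ²) = 2.441 rad/s, so peak time T_p = π/ω_d = 1.29 s.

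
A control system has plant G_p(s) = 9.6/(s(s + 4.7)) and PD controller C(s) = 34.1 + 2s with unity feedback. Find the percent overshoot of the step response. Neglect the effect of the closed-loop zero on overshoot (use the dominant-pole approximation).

6.31%

Forward path: (34.1 + 2s)·9.6/(s(s+4.7)). The closed-loop characteristic equation is s² + (4.7 + 9.6·2)s + 9.6·34.1 = 0.
That is s² + 23.9s + 327.4 = 0, so ω_n = 18.09 rad/s and ζ = 23.9/(2·18.09) = 0.6605.
%OS = 100·exp(−πζ/√(1−ζ²)) = 6.31%.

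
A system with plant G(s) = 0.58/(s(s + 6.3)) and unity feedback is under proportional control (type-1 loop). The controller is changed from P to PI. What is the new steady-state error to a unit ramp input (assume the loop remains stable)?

The integrator raises the loop to type 2, so K_v → ∞ and e_ss to a ramp is zero.

0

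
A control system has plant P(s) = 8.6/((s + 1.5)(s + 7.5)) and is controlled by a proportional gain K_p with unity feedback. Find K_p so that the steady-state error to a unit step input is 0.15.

The loop is type 0, so e_ss(step) = 1/(1 + K_pos) with K_pos = K_p·P(0).
P(0) = 0.7644. Require 1/(1 + K_p·0.7644) = 0.15, so 1 + 0.7644·K_p = 6.667.
K_p = (6.667 − 1)/0.7644 = 7.41.

K_p = 7.41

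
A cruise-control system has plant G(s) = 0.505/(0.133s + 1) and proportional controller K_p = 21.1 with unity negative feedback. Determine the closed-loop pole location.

Closed loop: T(s) = K_p·G/(1+K_p·G) = 10.66/(0.133s + 1 + 10.66), with pole at s = −(1 + 10.66)/0.133 = −87.64.

s = -87.64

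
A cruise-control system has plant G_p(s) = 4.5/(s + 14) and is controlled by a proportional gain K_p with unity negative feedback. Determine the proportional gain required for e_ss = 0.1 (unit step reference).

For a type-0 loop with proportional control, e_ss = 1/(1 + K_p·G_p(0)).
G_p(0) = 0.3214. Require 1/(1 + K_p·0.3214) = 0.1, so 1 + 0.3214·K_p = 10.
K_p = (10 − 1)/0.3214 = 28.

K_p = 28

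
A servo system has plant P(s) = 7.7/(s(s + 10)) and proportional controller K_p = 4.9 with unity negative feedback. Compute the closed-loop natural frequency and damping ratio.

With unity feedback the closed-loop characteristic equation is s² + 10s + 4.9·7.7 = s² + 10s + 37.73 = 0.
Matching s² + 2ζω_n s + ω_n²: ω_n = √37.73 = 6.142 rad/s and 2ζω_n = 10, so ζ = 10/(2·6.142) = 0.814.

ω_n = 6.14 rad/s, ζ = 0.814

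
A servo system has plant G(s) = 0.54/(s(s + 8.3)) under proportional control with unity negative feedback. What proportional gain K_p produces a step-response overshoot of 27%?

K_p = 216

From %OS = 100·exp(−πζ/√(1−ζ²)) = 27%, ζ = −ln(0.27)/√(π²+ln²(0.27)) = 0.3847.
Characteristic equation s² + 8.3s + 0.54K_p = 0 gives ζ = 8.3/(2√(0.54K_p)).
Setting ζ = 0.3847: √(0.54K_p) = 8.3/(2·0.3847) = 10.79, so K_p = 116.4/0.54 = 216.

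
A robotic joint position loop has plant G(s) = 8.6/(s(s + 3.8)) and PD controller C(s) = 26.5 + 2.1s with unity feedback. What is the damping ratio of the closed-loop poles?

Forward path: (26.5 + 2.1s)·8.6/(s(s+3.8)). The closed-loop characteristic equation is s² + (3.8 + 8.6·2.1)s + 8.6·26.5 = 0.
That is s² + 21.86s + 227.9 = 0, so ω_n = 15.1 rad/s and ζ = 21.86/(2·15.1) = 0.724.

ζ = 0.724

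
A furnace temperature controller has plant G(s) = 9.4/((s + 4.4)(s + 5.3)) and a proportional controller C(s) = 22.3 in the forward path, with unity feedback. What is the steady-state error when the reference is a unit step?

The loop is type 0. Static position error constant K_pos = C(0)·G(0) = 22.3·0.4031 = 8.989.
Steady-state error to a unit step: e_ss = 1/(1+K_pos) = 1/9.989 = 0.1.

0.1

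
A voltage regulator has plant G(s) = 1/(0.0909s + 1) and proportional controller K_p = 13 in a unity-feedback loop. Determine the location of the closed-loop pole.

s = -154

Closed loop: T(s) = K_p·G/(1+K_p·G) = 13/(0.0909s + 1 + 13), with pole at s = −(1 + 13)/0.0909 = −154.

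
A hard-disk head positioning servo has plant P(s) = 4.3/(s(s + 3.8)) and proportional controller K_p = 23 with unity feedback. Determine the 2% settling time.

From 1 + K_pP(s) = 0: s² + 3.8s + 98.9 = 0 ⇒ ω_n = 9.945, ζ = 0.1911.
2% settling time T_s ≈ 4/(ζω_n) = 4/1.9 = 2.11 s.

T_s ≈ 2.11 s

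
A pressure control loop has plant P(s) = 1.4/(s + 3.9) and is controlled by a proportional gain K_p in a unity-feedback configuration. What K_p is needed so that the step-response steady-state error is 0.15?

K_p = 15.8

For a type-0 loop with proportional control, e_ss = 1/(1 + K_p·P(0)).
P(0) = 0.359. Require 1/(1 + K_p·0.359) = 0.15, so 1 + 0.359·K_p = 6.667.
K_p = (6.667 − 1)/0.359 = 15.8.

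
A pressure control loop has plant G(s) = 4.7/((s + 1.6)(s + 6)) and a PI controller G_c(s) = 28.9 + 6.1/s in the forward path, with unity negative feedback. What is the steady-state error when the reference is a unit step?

The open loop G_c(s)G(s) has a pole at the origin (type 1), so the static position error constant is infinite and e_ss = 1/(1+∞) = 0.

0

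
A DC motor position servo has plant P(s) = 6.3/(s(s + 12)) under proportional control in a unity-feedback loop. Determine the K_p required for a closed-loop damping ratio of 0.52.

Closed-loop characteristic equation: s² + 12s + K_p·6.3 = 0.
So ω_n = √(6.3K_p) and 2ζω_n = 12, giving ζ = 12/(2√(6.3K_p)).
Setting ζ = 0.52: √(6.3K_p) = 12/(2·0.52) = 11.54, so K_p = 133.1/6.3 = 21.1.

K_p = 21.1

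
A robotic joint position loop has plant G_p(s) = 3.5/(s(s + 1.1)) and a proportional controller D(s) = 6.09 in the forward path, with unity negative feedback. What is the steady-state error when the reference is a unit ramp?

The loop has one pole at the origin (type 1). Velocity error constant K_v = lim_{s→0} s·D(s)G_p(s) = 6.09·3.5/1.1 = 19.38.
Steady-state error to a unit ramp: e_ss = 1/K_v = 0.0516.

0.0516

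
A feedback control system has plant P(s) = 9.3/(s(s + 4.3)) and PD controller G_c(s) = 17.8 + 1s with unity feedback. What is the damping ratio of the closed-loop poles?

Forward path: (17.8 + 1s)·9.3/(s(s+4.3)). The closed-loop characteristic equation is s² + (4.3 + 9.3·1)s + 9.3·17.8 = 0.
That is s² + 13.6s + 165.5 = 0, so ω_n = 12.87 rad/s and ζ = 13.6/(2·12.87) = 0.5285.

ζ = 0.529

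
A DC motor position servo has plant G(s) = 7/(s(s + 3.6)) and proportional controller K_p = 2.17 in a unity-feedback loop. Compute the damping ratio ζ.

ζ = 0.462

With unity feedback the closed-loop characteristic equation is s² + 3.6s + 2.17·7 = s² + 3.6s + 15.19 = 0.
So ω_n² = 15.19 ⇒ ω_n = 3.897 rad/s, and ζ = 3.6/(2ω_n) = 0.462.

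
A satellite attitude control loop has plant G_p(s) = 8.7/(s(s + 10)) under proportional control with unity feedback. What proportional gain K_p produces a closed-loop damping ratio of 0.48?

Closed-loop characteristic equation: s² + 10s + K_p·8.7 = 0.
So ω_n = √(8.7K_p) and 2ζω_n = 10, giving ζ = 10/(2√(8.7K_p)).
Setting ζ = 0.48: √(8.7K_p) = 10/(2·0.48) = 10.42, so K_p = 108.5/8.7 = 12.5.

K_p = 12.5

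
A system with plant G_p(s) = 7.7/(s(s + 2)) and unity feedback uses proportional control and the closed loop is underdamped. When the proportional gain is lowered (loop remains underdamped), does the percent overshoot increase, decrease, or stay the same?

ζ = 2/(2√(7.7K_p)) rises as K_p falls; higher damping means less overshoot.

decrease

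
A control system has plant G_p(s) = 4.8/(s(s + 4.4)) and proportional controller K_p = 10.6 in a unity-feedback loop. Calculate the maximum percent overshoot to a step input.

36.1%

The closed-loop denominator s² + 4.4s + 50.88 gives ω_n = √50.88 = 7.133 and ζ = 4.4/(2ω_n) = 0.3084.
%OS = 100·exp(−πζ/√(1−ζ²)) = 100·exp(−π·0.3084/√0.9049) = 36.1%.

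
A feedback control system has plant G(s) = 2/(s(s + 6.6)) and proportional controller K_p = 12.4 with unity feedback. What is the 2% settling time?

T_s ≈ 1.21 s

The closed-loop denominator s² + 6.6s + 24.8 gives ω_n = √24.8 = 4.98 and ζ = 6.6/(2ω_n) = 0.6627.
2% settling time T_s ≈ 4/(ζω_n) = 4/3.3 = 1.21 s.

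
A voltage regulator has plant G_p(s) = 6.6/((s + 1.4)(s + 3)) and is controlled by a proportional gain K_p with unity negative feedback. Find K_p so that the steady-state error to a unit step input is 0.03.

K_p = 20.6

The loop is type 0, so e_ss(step) = 1/(1 + K_pos) with K_pos = K_p·G_p(0).
G_p(0) = 1.571. Require 1/(1 + K_p·1.571) = 0.03, so 1 + 1.571·K_p = 33.33.
K_p = (33.33 − 1)/1.571 = 20.6.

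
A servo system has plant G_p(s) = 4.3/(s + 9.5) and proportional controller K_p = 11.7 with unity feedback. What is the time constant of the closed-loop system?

Closed-loop transfer function: T(s) = K_p·G_p(s)/(1 + K_p·G_p(s)) = 50.31/(s + 9.5 + 50.31) = 50.31/(s + 59.81).
Time constant τ = 1/59.81 = 0.0167 s.

τ = 0.0167 s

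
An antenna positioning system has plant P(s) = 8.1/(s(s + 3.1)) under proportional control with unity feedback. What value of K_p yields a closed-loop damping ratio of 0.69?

K_p = 0.623

Closed-loop characteristic equation: s² + 3.1s + K_p·8.1 = 0.
So ω_n = √(8.1K_p) and 2ζω_n = 3.1, giving ζ = 3.1/(2√(8.1K_p)).
Setting ζ = 0.69: √(8.1K_p) = 3.1/(2·0.69) = 2.246, so K_p = 5.046/8.1 = 0.623.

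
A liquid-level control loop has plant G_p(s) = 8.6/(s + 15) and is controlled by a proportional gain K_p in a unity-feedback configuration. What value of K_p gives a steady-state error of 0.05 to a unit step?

K_p = 33.1

The loop is type 0, so e_ss(step) = 1/(1 + K_pos) with K_pos = K_p·G_p(0).
G_p(0) = 0.5733. Require 1/(1 + K_p·0.5733) = 0.05, so 1 + 0.5733·K_p = 20.
K_p = (20 − 1)/0.5733 = 33.1.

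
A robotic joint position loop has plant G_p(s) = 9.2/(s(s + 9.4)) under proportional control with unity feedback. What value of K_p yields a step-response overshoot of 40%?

From %OS = 100·exp(−πζ/√(1−ζ²)) = 40%, ζ = −ln(0.4)/√(π²+ln²(0.4)) = 0.28.
Characteristic equation s² + 9.4s + 9.2K_p = 0 gives ζ = 9.4/(2√(9.2K_p)).
Setting ζ = 0.28: √(9.2K_p) = 9.4/(2·0.28) = 16.79, so K_p = 281.8/9.2 = 30.6.

K_p = 30.6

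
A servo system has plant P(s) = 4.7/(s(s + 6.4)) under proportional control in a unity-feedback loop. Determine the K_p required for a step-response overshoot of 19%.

From %OS = 100·exp(−πζ/√(1−ζ²)) = 19%, ζ = −ln(0.19)/√(π²+ln²(0.19)) = 0.4673.
Characteristic equation s² + 6.4s + 4.7K_p = 0 gives ζ = 6.4/(2√(4.7K_p)).
Setting ζ = 0.4673: √(4.7K_p) = 6.4/(2·0.4673) = 6.847, so K_p = 46.88/4.7 = 9.98.

K_p = 9.98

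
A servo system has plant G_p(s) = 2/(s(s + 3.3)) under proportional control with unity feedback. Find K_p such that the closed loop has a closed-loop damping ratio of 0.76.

K_p = 2.36

Closed-loop characteristic equation: s² + 3.3s + K_p·2 = 0.
So ω_n = √(2K_p) and 2ζω_n = 3.3, giving ζ = 3.3/(2√(2K_p)).
Setting ζ = 0.76: √(2K_p) = 3.3/(2·0.76) = 2.171, so K_p = 4.713/2 = 2.36.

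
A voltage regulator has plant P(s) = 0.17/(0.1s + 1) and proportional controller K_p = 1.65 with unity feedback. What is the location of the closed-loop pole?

Closed loop: T(s) = K_p·P/(1+K_p·P) = 0.2805/(0.1s + 1 + 0.2805), with pole at s = −(1 + 0.2805)/0.1 = −12.8.

s = -12.8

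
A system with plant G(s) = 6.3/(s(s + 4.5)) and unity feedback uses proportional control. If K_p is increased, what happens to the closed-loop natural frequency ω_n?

ω_n = √(6.3·K_p), which grows with K_p.

increase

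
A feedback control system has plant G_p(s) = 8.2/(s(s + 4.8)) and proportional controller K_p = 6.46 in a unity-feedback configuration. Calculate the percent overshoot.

33.4%

Closed-loop characteristic equation: s² + 4.8s + 52.97 = 0, so ω_n = 7.278 rad/s and ζ = 4.8/(2·7.278) = 0.3298.
%OS = 100·exp(−πζ/√(1−ζ²)) = 100·exp(−π·0.3298/√0.8913) = 33.4%.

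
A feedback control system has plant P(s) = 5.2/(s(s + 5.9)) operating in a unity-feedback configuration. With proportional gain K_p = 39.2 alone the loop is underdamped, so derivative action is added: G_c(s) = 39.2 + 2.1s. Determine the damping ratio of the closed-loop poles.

ζ = 0.589

Forward path: (39.2 + 2.1s)·5.2/(s(s+5.9)). The closed-loop characteristic equation is s² + (5.9 + 5.2·2.1)s + 5.2·39.2 = 0.
That is s² + 16.82s + 203.8 = 0, so ω_n = 14.28 rad/s and ζ = 16.82/(2·14.28) = 0.589.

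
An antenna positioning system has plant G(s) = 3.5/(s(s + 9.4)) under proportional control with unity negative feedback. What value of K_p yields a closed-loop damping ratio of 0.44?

K_p = 32.6

Closed-loop characteristic equation: s² + 9.4s + K_p·3.5 = 0.
So ω_n = √(3.5K_p) and 2ζω_n = 9.4, giving ζ = 9.4/(2√(3.5K_p)).
Setting ζ = 0.44: √(3.5K_p) = 9.4/(2·0.44) = 10.68, so K_p = 114.1/3.5 = 32.6.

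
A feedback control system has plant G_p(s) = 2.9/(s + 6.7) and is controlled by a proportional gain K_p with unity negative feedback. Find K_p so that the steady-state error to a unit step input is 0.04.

For a type-0 loop with proportional control, e_ss = 1/(1 + K_p·G_p(0)).
G_p(0) = 0.4328. Require 1/(1 + K_p·0.4328) = 0.04, so 1 + 0.4328·K_p = 25.
K_p = (25 − 1)/0.4328 = 55.4.

K_p = 55.4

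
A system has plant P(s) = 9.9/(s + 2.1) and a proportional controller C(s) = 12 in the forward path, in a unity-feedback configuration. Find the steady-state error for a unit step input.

0.0174

The loop is type 0. Static position error constant K_pos = C(0)·P(0) = 12·4.714 = 56.57.
Steady-state error to a unit step: e_ss = 1/(1+K_pos) = 1/57.57 = 0.0174.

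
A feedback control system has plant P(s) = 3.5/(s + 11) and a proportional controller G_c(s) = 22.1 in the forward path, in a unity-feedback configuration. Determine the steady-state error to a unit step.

The loop is type 0. Static position error constant K_pos = G_c(0)·P(0) = 22.1·0.3182 = 7.032.
Steady-state error to a unit step: e_ss = 1/(1+K_pos) = 1/8.032 = 0.125.

0.125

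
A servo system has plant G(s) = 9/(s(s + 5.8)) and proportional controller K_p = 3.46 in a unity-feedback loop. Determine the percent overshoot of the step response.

14.8%

Closed-loop characteristic equation: s² + 5.8s + 31.14 = 0, so ω_n = 5.58 rad/s and ζ = 5.8/(2·5.58) = 0.5197.
%OS = 100·exp(−πζ/√(1−ζ²)) = 100·exp(−π·0.5197/√0.7299) = 14.8%.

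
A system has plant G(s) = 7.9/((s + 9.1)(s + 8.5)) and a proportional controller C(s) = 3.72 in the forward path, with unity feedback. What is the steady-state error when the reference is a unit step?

0.725

The loop is type 0. Static position error constant K_pos = C(0)·G(0) = 3.72·0.1021 = 0.3799.
Steady-state error to a unit step: e_ss = 1/(1+K_pos) = 1/1.38 = 0.725.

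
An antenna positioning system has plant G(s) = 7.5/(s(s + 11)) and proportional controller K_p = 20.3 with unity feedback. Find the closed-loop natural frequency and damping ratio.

With unity feedback the closed-loop characteristic equation is s² + 11s + 20.3·7.5 = s² + 11s + 152.2 = 0.
Matching s² + 2ζω_n s + ω_n²: ω_n = √152.2 = 12.34 rad/s and 2ζω_n = 11, so ζ = 11/(2·12.34) = 0.446.

ω_n = 12.3 rad/s, ζ = 0.446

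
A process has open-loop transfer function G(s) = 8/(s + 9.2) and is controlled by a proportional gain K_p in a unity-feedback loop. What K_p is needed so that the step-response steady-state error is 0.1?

For a type-0 loop with proportional control, e_ss = 1/(1 + K_p·G(0)).
G(0) = 0.8696. Require 1/(1 + K_p·0.8696) = 0.1, so 1 + 0.8696·K_p = 10.
K_p = (10 − 1)/0.8696 = 10.3.

K_p = 10.3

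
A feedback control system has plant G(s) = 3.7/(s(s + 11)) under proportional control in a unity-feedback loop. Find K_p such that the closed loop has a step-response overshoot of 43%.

K_p = 121

From %OS = 100·exp(−πζ/√(1−ζ²)) = 43%, ζ = −ln(0.43)/√(π²+ln²(0.43)) = 0.2594.
Characteristic equation s² + 11s + 3.7K_p = 0 gives ζ = 11/(2√(3.7K_p)).
Setting ζ = 0.2594: √(3.7K_p) = 11/(2·0.2594) = 21.2, so K_p = 449.4/3.7 = 121.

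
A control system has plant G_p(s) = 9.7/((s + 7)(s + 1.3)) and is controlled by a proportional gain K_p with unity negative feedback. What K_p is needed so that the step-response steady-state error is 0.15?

Steady-state error for a unit step on this type-0 loop is 1/(1 + K_p·G_p(0)).
G_p(0) = 1.066. Require 1/(1 + K_p·1.066) = 0.15, so 1 + 1.066·K_p = 6.667.
K_p = (6.667 − 1)/1.066 = 5.32.

K_p = 5.32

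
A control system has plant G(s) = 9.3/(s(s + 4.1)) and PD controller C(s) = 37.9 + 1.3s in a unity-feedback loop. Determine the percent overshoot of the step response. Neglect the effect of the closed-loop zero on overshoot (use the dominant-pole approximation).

Forward path: (37.9 + 1.3s)·9.3/(s(s+4.1)). The closed-loop characteristic equation is s² + (4.1 + 9.3·1.3)s + 9.3·37.9 = 0.
That is s² + 16.19s + 352.5 = 0, so ω_n = 18.77 rad/s and ζ = 16.19/(2·18.77) = 0.4312.
%OS = 100·exp(−πζ/√(1−ζ²)) = 22.3%.

22.3%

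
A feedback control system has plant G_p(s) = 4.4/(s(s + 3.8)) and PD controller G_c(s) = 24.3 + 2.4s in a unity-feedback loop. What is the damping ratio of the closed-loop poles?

ζ = 0.694

Forward path: (24.3 + 2.4s)·4.4/(s(s+3.8)). The closed-loop characteristic equation is s² + (3.8 + 4.4·2.4)s + 4.4·24.3 = 0.
That is s² + 14.36s + 106.9 = 0, so ω_n = 10.34 rad/s and ζ = 14.36/(2·10.34) = 0.6944.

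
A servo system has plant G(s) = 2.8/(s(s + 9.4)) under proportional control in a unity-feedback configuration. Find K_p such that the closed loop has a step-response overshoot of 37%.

From %OS = 100·exp(−πζ/√(1−ζ²)) = 37%, ζ = −ln(0.37)/√(π²+ln²(0.37)) = 0.3017.
Characteristic equation s² + 9.4s + 2.8K_p = 0 gives ζ = 9.4/(2√(2.8K_p)).
Setting ζ = 0.3017: √(2.8K_p) = 9.4/(2·0.3017) = 15.58, so K_p = 242.6/2.8 = 86.7.

K_p = 86.7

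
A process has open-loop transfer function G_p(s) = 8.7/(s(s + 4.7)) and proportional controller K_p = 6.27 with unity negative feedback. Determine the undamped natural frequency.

The closed-loop denominator is s(s+4.7) + 6.27·8.7 = s² + 4.7s + 54.55.
Matching s² + 2ζω_n s + ω_n²: ω_n = √54.55 = 7.386 rad/s and 2ζω_n = 4.7, so ζ = 4.7/(2·7.386) = 0.318.

ω_n = 7.39 rad/s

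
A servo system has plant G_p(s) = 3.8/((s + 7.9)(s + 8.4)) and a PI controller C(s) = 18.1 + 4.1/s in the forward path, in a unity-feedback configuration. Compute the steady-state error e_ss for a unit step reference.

The open loop C(s)G_p(s) has a pole at the origin (type 1), so the static position error constant is infinite and e_ss = 1/(1+∞) = 0.

0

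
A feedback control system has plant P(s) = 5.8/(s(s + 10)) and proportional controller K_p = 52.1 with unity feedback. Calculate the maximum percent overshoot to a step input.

From 1 + K_pP(s) = 0: s² + 10s + 302.2 = 0 ⇒ ω_n = 17.38, ζ = 0.2876.
%OS = 100·exp(−πζ/√(1−ζ²)) = 100·exp(−π·0.2876/√0.9173) = 38.9%.

38.9%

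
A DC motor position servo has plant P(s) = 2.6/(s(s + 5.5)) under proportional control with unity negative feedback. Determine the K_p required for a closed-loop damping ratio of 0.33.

Closed-loop characteristic equation: s² + 5.5s + K_p·2.6 = 0.
So ω_n = √(2.6K_p) and 2ζω_n = 5.5, giving ζ = 5.5/(2√(2.6K_p)).
Setting ζ = 0.33: √(2.6K_p) = 5.5/(2·0.33) = 8.333, so K_p = 69.44/2.6 = 26.7.

K_p = 26.7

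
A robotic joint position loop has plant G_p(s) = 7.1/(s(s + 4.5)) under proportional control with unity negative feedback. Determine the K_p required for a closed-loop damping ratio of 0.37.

Closed-loop characteristic equation: s² + 4.5s + K_p·7.1 = 0.
So ω_n = √(7.1K_p) and 2ζω_n = 4.5, giving ζ = 4.5/(2√(7.1K_p)).
Setting ζ = 0.37: √(7.1K_p) = 4.5/(2·0.37) = 6.081, so K_p = 36.98/7.1 = 5.21.

K_p = 5.21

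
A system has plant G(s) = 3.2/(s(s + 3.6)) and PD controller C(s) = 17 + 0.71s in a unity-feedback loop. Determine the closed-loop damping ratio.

ζ = 0.398

Forward path: (17 + 0.71s)·3.2/(s(s+3.6)). The closed-loop characteristic equation is s² + (3.6 + 3.2·0.71)s + 3.2·17 = 0.
That is s² + 5.872s + 54.4 = 0, so ω_n = 7.376 rad/s and ζ = 5.872/(2·7.376) = 0.3981.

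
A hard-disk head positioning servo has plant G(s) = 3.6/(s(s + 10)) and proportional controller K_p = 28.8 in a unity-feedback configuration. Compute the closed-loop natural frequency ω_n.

1 + K_p·G(s) = 0 gives s² + 10s + 103.7 = 0.
Matching s² + 2ζω_n s + ω_n²: ω_n = √103.7 = 10.18 rad/s and 2ζω_n = 10, so ζ = 10/(2·10.18) = 0.491.

ω_n = 10.2 rad/s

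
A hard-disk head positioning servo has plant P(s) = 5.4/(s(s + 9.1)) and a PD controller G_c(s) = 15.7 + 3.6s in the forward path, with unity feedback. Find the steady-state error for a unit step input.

0

The open loop G_c(s)P(s) has a pole at the origin (type 1), so the static position error constant is infinite and e_ss = 1/(1+∞) = 0.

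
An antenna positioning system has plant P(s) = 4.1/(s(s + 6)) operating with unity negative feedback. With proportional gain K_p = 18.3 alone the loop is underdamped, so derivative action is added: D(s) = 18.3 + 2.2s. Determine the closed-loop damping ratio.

Forward path: (18.3 + 2.2s)·4.1/(s(s+6)). The closed-loop characteristic equation is s² + (6 + 4.1·2.2)s + 4.1·18.3 = 0.
That is s² + 15.02s + 75.03 = 0, so ω_n = 8.662 rad/s and ζ = 15.02/(2·8.662) = 0.867.

ζ = 0.867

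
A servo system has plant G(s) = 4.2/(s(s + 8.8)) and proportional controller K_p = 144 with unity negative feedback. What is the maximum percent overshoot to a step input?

From 1 + K_pG(s) = 0: s² + 8.8s + 604.8 = 0 ⇒ ω_n = 24.59, ζ = 0.1789.
%OS = 100·exp(−πζ/√(1−ζ²)) = 100·exp(−π·0.1789/√0.968) = 56.5%.

56.5%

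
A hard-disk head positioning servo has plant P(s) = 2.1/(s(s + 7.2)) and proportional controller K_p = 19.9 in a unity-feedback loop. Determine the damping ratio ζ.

ζ = 0.557

1 + K_p·P(s) = 0 gives s² + 7.2s + 41.79 = 0.
So ω_n² = 41.79 ⇒ ω_n = 6.465 rad/s, and ζ = 7.2/(2ω_n) = 0.557.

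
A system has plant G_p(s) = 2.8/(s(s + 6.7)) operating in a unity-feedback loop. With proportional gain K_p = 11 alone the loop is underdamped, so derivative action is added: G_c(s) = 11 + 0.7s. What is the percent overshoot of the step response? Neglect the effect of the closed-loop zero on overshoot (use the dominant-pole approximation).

Forward path: (11 + 0.7s)·2.8/(s(s+6.7)). The closed-loop characteristic equation is s² + (6.7 + 2.8·0.7)s + 2.8·11 = 0.
That is s² + 8.66s + 30.8 = 0, so ω_n = 5.55 rad/s and ζ = 8.66/(2·5.55) = 0.7802.
%OS = 100·exp(−πζ/√(1−ζ²)) = 1.99%.

1.99%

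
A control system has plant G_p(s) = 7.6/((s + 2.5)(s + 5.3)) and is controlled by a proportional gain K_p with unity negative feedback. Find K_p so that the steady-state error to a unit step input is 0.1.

Steady-state error for a unit step on this type-0 loop is 1/(1 + K_p·G_p(0)).
G_p(0) = 0.5736. Require 1/(1 + K_p·0.5736) = 0.1, so 1 + 0.5736·K_p = 10.
K_p = (10 − 1)/0.5736 = 15.7.

K_p = 15.7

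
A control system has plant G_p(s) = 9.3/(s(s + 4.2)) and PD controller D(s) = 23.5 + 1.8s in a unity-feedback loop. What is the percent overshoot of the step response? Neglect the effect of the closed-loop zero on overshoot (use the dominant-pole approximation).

4.28%

Forward path: (23.5 + 1.8s)·9.3/(s(s+4.2)). The closed-loop characteristic equation is s² + (4.2 + 9.3·1.8)s + 9.3·23.5 = 0.
That is s² + 20.94s + 218.6 = 0, so ω_n = 14.78 rad/s and ζ = 20.94/(2·14.78) = 0.7082.
%OS = 100·exp(−πζ/√(1−ζ²)) = 4.28%.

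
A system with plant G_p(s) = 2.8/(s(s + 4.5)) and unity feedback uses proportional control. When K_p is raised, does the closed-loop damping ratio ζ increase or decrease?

decrease

ζ = 4.5/(2√(2.8K_p)); increasing K_p raises the denominator, so ζ falls.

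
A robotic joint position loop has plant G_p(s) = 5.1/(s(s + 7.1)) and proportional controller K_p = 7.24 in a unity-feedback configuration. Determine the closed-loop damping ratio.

ζ = 0.584

The closed-loop denominator is s(s+7.1) + 7.24·5.1 = s² + 7.1s + 36.92.
So ω_n² = 36.92 ⇒ ω_n = 6.077 rad/s, and ζ = 7.1/(2ω_n) = 0.584.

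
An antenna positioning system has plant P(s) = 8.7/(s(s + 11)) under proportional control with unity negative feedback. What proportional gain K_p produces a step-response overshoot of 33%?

K_p = 31.4

From %OS = 100·exp(−πζ/√(1−ζ²)) = 33%, ζ = −ln(0.33)/√(π²+ln²(0.33)) = 0.3328.
Characteristic equation s² + 11s + 8.7K_p = 0 gives ζ = 11/(2√(8.7K_p)).
Setting ζ = 0.3328: √(8.7K_p) = 11/(2·0.3328) = 16.53, so K_p = 273.1/8.7 = 31.4.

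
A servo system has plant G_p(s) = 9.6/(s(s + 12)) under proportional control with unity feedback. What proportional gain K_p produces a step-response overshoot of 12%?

From %OS = 100·exp(−πζ/√(1−ζ²)) = 12%, ζ = −ln(0.12)/√(π²+ln²(0.12)) = 0.5594.
Characteristic equation s² + 12s + 9.6K_p = 0 gives ζ = 12/(2√(9.6K_p)).
Setting ζ = 0.5594: √(9.6K_p) = 12/(2·0.5594) = 10.73, so K_p = 115/9.6 = 12.

K_p = 12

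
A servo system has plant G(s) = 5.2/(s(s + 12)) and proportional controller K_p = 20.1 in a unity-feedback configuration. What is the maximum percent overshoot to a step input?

The closed-loop denominator s² + 12s + 104.5 gives ω_n = √104.5 = 10.22 and ζ = 12/(2ω_n) = 0.5869.
%OS = 100·exp(−πζ/√(1−ζ²)) = 100·exp(−π·0.5869/√0.6556) = 10.3%.

10.3%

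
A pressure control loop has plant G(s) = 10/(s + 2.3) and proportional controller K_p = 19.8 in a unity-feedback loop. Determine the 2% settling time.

T_s ≈ 0.02 s

Closed-loop transfer function: T(s) = K_p·G(s)/(1 + K_p·G(s)) = 198/(s + 2.3 + 198) = 198/(s + 200.3).
Time constant τ = 1/200.3 = 0.004993 s, so the 2% settling time is about 4τ = 0.02 s.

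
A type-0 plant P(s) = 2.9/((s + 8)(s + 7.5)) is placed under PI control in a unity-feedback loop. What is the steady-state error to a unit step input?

The PI controller's integrator makes the forward path type 1, so e_ss to a step is zero.

0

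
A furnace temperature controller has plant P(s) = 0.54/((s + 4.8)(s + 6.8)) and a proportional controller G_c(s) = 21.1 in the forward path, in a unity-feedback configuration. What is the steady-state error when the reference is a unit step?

0.741

The loop is type 0. Static position error constant K_pos = G_c(0)·P(0) = 21.1·0.01654 = 0.3491.
Steady-state error to a unit step: e_ss = 1/(1+K_pos) = 1/1.349 = 0.741.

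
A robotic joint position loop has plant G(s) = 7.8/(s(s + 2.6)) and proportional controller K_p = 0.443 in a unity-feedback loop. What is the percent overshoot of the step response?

4.62%

From 1 + K_pG(s) = 0: s² + 2.6s + 3.455 = 0 ⇒ ω_n = 1.859, ζ = 0.6993.
%OS = 100·exp(−πζ/√(1−ζ²)) = 100·exp(−π·0.6993/√0.5109) = 4.62%.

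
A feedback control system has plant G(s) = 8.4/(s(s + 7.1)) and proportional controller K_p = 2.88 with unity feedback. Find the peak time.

T_p = 0.923 s

From 1 + K_pG(s) = 0: s² + 7.1s + 24.19 = 0 ⇒ ω_n = 4.919, ζ = 0.7218.
Damped frequency ω_d = ω_n√(1−ζ²) = 3.404 rad/s, so peak time T_p = π/ω_d = 0.923 s.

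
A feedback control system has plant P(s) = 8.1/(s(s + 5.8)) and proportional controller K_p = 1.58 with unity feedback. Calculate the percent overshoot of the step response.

1.29%

Closed-loop characteristic equation: s² + 5.8s + 12.8 = 0, so ω_n = 3.577 rad/s and ζ = 5.8/(2·3.577) = 0.8106.
%OS = 100·exp(−πζ/√(1−ζ²)) = 100·exp(−π·0.8106/√0.3429) = 1.29%.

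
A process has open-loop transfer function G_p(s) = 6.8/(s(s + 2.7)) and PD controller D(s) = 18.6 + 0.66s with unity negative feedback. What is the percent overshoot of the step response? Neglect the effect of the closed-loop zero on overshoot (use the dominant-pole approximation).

34.7%

Forward path: (18.6 + 0.66s)·6.8/(s(s+2.7)). The closed-loop characteristic equation is s² + (2.7 + 6.8·0.66)s + 6.8·18.6 = 0.
That is s² + 7.188s + 126.5 = 0, so ω_n = 11.25 rad/s and ζ = 7.188/(2·11.25) = 0.3196.
%OS = 100·exp(−πζ/√(1−ζ²)) = 34.7%.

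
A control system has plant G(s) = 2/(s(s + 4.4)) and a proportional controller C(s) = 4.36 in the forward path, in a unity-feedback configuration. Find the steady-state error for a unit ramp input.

0.505

The loop has one pole at the origin (type 1). Velocity error constant K_v = lim_{s→0} s·C(s)G(s) = 4.36·2/4.4 = 1.982.
Steady-state error to a unit ramp: e_ss = 1/K_v = 0.505.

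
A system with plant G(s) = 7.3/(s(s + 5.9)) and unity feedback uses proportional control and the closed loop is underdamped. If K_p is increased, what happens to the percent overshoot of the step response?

increase

Characteristic equation s² + 5.9s + K_p·7.3 = 0: raising K_p raises ω_n while 2ζω_n = 5.9 is fixed, so ζ falls and overshoot grows.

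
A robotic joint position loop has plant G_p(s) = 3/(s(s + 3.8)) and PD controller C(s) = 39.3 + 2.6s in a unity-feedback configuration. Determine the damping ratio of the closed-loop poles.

Forward path: (39.3 + 2.6s)·3/(s(s+3.8)). The closed-loop characteristic equation is s² + (3.8 + 3·2.6)s + 3·39.3 = 0.
That is s² + 11.6s + 117.9 = 0, so ω_n = 10.86 rad/s and ζ = 11.6/(2·10.86) = 0.5342.

ζ = 0.534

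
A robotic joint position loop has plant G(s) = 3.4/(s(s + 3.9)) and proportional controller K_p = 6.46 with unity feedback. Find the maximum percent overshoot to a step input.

23.8%

The closed-loop denominator s² + 3.9s + 21.96 gives ω_n = √21.96 = 4.687 and ζ = 3.9/(2ω_n) = 0.4161.
%OS = 100·exp(−πζ/√(1−ζ²)) = 100·exp(−π·0.4161/√0.8269) = 23.8%.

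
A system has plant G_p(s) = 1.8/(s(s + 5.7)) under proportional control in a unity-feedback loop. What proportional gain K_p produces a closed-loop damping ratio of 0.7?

Closed-loop characteristic equation: s² + 5.7s + K_p·1.8 = 0.
So ω_n = √(1.8K_p) and 2ζω_n = 5.7, giving ζ = 5.7/(2√(1.8K_p)).
Setting ζ = 0.7: √(1.8K_p) = 5.7/(2·0.7) = 4.071, so K_p = 16.58/1.8 = 9.21.

K_p = 9.21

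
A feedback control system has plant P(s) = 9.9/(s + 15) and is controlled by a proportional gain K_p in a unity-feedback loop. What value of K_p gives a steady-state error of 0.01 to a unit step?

For a type-0 loop with proportional control, e_ss = 1/(1 + K_p·P(0)).
P(0) = 0.66. Require 1/(1 + K_p·0.66) = 0.01, so 1 + 0.66·K_p = 100.
K_p = (100 − 1)/0.66 = 150.

K_p = 150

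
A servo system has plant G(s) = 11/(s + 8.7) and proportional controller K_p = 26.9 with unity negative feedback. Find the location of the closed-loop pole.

Closed-loop transfer function: T(s) = K_p·G(s)/(1 + K_p·G(s)) = 295.9/(s + 8.7 + 295.9) = 295.9/(s + 304.6).
The closed-loop pole is at s = −304.6.

s = -304.6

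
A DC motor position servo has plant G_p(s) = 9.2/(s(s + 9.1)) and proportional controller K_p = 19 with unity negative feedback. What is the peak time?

The closed-loop denominator s² + 9.1s + 174.8 gives ω_n = √174.8 = 13.22 and ζ = 9.1/(2ω_n) = 0.3441.
Damped frequency ω_d = ω_n√(1−ζ²) = 12.41 rad/s, so peak time T_p = π/ω_d = 0.253 s.

T_p = 0.253 s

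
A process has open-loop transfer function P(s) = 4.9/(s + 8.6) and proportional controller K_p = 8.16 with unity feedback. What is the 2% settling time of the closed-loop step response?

T_s ≈ 0.0823 s

Closed-loop transfer function: T(s) = K_p·P(s)/(1 + K_p·P(s)) = 39.98/(s + 8.6 + 39.98) = 39.98/(s + 48.58).
Time constant τ = 1/48.58 = 0.02058 s, so the 2% settling time is about 4τ = 0.0823 s.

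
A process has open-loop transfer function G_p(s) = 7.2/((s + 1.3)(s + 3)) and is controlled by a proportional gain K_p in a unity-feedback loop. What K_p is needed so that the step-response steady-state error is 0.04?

K_p = 13

For a type-0 loop with proportional control, e_ss = 1/(1 + K_p·G_p(0)).
G_p(0) = 1.846. Require 1/(1 + K_p·1.846) = 0.04, so 1 + 1.846·K_p = 25.
K_p = (25 − 1)/1.846 = 13.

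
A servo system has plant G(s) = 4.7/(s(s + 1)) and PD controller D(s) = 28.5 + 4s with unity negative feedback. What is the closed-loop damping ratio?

ζ = 0.855

Forward path: (28.5 + 4s)·4.7/(s(s+1)). The closed-loop characteristic equation is s² + (1 + 4.7·4)s + 4.7·28.5 = 0.
That is s² + 19.8s + 134 = 0, so ω_n = 11.57 rad/s and ζ = 19.8/(2·11.57) = 0.8554.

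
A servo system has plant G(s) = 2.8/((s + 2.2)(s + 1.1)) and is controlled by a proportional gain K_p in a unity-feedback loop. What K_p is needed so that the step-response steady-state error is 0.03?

K_p = 27.9

The loop is type 0, so e_ss(step) = 1/(1 + K_pos) with K_pos = K_p·G(0).
G(0) = 1.157. Require 1/(1 + K_p·1.157) = 0.03, so 1 + 1.157·K_p = 33.33.
K_p = (33.33 − 1)/1.157 = 27.9.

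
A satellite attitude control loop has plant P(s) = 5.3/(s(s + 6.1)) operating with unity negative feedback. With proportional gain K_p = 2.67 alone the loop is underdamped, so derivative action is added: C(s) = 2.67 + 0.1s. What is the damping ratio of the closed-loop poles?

Forward path: (2.67 + 0.1s)·5.3/(s(s+6.1)). The closed-loop characteristic equation is s² + (6.1 + 5.3·0.1)s + 5.3·2.67 = 0.
That is s² + 6.63s + 14.15 = 0, so ω_n = 3.762 rad/s and ζ = 6.63/(2·3.762) = 0.8812.

ζ = 0.881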